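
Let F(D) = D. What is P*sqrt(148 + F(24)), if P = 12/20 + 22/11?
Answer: 26*sqrt(43)/5 ≈ 34.099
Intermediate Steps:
P = 13/5 (P = 12*(1/20) + 22*(1/11) = 3/5 + 2 = 13/5 ≈ 2.6000)
P*sqrt(148 + F(24)) = 13*sqrt(148 + 24)/5 = 13*sqrt(172)/5 = 13*(2*sqrt(43))/5 = 26*sqrt(43)/5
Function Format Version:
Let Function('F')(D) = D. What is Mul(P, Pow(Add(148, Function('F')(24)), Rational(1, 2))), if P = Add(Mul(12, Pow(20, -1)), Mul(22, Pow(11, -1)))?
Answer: Mul(Rational(26, 5), Pow(43, Rational(1, 2))) ≈ 34.099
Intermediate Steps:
P = Rational(13, 5) (P = Add(Mul(12, Rational(1, 20)), Mul(22, Rational(1, 11))) = Add(Rational(3, 5), 2) = Rational(13, 5) ≈ 2.6000)
Mul(P, Pow(Add(148, Function('F')(24)), Rational(1, 2))) = Mul(Rational(13, 5), Pow(Add(148, 24), Rational(1, 2))) = Mul(Rational(13, 5), Pow(172, Rational(1, 2))) = Mul(Rational(13, 5), Mul(2, Pow(43, Rational(1, 2)))) = Mul(Rational(26, 5), Pow(43, Rational(1, 2)))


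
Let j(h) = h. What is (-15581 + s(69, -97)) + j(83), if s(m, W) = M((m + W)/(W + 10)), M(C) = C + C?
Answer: -1348270/87 ≈ -15497.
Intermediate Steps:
M(C) = 2*C
s(m, W) = 2*(W + m)/(10 + W) (s(m, W) = 2*((m + W)/(W + 10)) = 2*((W + m)/(10 + W)) = 2*(W + m)/(10 + W))
(-15581 + s(69, -97)) + j(83) = (-15581 + 2*(-97 + 69)/(10 - 97)) + 83 = (-15581 + 2*(-28)/(-87)) + 83 = (-15581 + 2*(-1/87)*(-28)) + 83 = (-15581 + 56/87) + 83 = -1355491/87 + 83 = -1348270/87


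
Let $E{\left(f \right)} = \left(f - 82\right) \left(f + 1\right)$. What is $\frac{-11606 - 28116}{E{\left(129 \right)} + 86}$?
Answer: $- \frac{19861}{3098} \approx -6.4109$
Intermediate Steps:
$E{\left(f \right)} = \left(1 + f\right) \left(-82 + f\right)$ ($E{\left(f \right)} = \left(-82 + f\right) \left(1 + f\right) = \left(1 + f\right) \left(-82 + f\right)$)
$\frac{-11606 - 28116}{E{\left(129 \right)} + 86} = \frac{-11606 - 28116}{\left(-82 + 129^{2} - 10449\right) + 86} = - \frac{39722}{\left(-82 + 16641 - 10449\right) + 86} = - \frac{39722}{6110 + 86} = - \frac{39722}{6196} = \left(-39722\right) \frac{1}{6196} = - \frac{19861}{3098}$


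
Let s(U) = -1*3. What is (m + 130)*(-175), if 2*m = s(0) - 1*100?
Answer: -27475/2 ≈ -13738.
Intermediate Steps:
s(U) = -3
m = -103/2 (m = (-3 - 1*100)/2 = (-3 - 100)/2 = (½)*(-103) = -103/2 ≈ -51.500)
(m + 130)*(-175) = (-103/2 + 130)*(-175) = (157/2)*(-175) = -27475/2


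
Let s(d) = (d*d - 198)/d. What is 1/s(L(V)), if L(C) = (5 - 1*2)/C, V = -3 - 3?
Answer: 2/791 ≈ 0.0025284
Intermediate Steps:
V = -6
L(C) = 3/C (L(C) = (5 - 2)/C = 3/C)
s(d) = (-198 + d²)/d (s(d) = (d² - 198)/d = (-198 + d²)/d)
1/s(L(V)) = 1/(3/(-6) - 198/(3/(-6))) = 1/(3*(-⅙) - 198/(3*(-⅙))) = 1/(-½ - 198/(-½)) = 1/(-½ - 198*(-2)) = 1/(-½ + 396) = 1/(791/2) = 2/791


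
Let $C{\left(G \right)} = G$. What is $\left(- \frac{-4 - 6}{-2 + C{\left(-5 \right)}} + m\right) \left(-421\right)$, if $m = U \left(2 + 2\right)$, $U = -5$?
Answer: $\frac{63150}{7} \approx 9021.4$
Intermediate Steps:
$m = -20$ ($m = - 5 \left(2 + 2\right) = \left(-5\right) 4 = -20$)
$\left(- \frac{-4 - 6}{-2 + C{\left(-5 \right)}} + m\right) \left(-421\right) = \left(- \frac{-4 - 6}{-2 - 5} - 20\right) \left(-421\right) = \left(- \frac{-10}{-7} - 20\right) \left(-421\right) = \left(- \frac{\left(-10\right) \left(-1\right)}{7} - 20\right) \left(-421\right) = \left(\left(-1\right) \frac{10}{7} - 20\right) \left(-421\right) = \left(- \frac{10}{7} - 20\right) \left(-421\right) = \left(- \frac{150}{7}\right) \left(-421\right) = \frac{63150}{7}$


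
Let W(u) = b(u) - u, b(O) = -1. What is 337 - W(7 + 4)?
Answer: 349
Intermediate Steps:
W(u) = -1 - u
337 - W(7 + 4) = 337 - (-1 - (7 + 4)) = 337 - (-1 - 1*11) = 337 - (-1 - 11) = 337 - 1*(-12) = 337 + 12 = 349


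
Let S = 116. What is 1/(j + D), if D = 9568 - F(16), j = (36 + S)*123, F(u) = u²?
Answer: 1/28008 ≈ 3.5704e-5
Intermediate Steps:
j = 18696 (j = (36 + 116)*123 = 152*123 = 18696)
D = 9312 (D = 9568 - 1*16² = 9568 - 1*256 = 9568 - 256 = 9312)
1/(j + D) = 1/(18696 + 9312) = 1/28008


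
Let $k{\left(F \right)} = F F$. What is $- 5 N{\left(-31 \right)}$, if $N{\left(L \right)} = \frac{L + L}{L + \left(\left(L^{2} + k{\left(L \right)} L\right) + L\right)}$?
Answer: $- \frac{5}{466} \approx -0.01073$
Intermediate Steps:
$k{\left(F \right)} = F^{2}$
$N{\left(L \right)} = \frac{2 L}{L^{2} + L^{3} + 2 L}$ ($N{\left(L \right)} = \frac{L + L}{L + \left(\left(L^{2} + L^{2} L\right) + L\right)} = \frac{2 L}{L + \left(\left(L^{2} + L^{3}\right) + L\right)} = \frac{2 L}{L + \left(L + L^{2} + L^{3}\right)} = \frac{2 L}{L^{2} + L^{3} + 2 L}$)
$- 5 N{\left(-31 \right)} = - 5 \frac{2}{2 - 31 + \left(-31\right)^{2}} = - 5 \frac{2}{2 - 31 + 961} = - 5 \cdot \frac{2}{932} = - 5 \cdot 2 \cdot \frac{1}{932} = \left(-5\right) \frac{1}{466} = - \frac{5}{466}$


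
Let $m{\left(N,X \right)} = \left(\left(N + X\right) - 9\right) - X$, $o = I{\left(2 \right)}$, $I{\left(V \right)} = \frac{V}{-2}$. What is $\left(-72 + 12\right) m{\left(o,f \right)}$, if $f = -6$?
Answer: $600$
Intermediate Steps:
$I{\left(V \right)} = - \frac{V}{2}$ ($I{\left(V \right)} = V \left(- \frac{1}{2}\right) = - \frac{V}{2}$)
$o = -1$ ($o = \left(- \frac{1}{2}\right) 2 = -1$)
$m{\left(N,X \right)} = -9 + N$ ($m{\left(N,X \right)} = \left(-9 + N + X\right) - X = -9 + N$)
$\left(-72 + 12\right) m{\left(o,f \right)} = \left(-72 + 12\right) \left(-9 - 1\right) = \left(-60\right) \left(-10\right) = 600$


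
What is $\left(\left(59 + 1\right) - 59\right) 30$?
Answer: $30$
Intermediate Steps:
$\left(\left(59 + 1\right) - 59\right) 30 = \left(60 - 59\right) 30 = 1 \cdot 30 = 30$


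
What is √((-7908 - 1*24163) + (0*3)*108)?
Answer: I*√32071 ≈ 179.08*I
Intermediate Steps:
√((-7908 - 1*24163) + (0*3)*108) = √((-7908 - 24163) + 0*108) = √(-32071 + 0) = √(-32071) = I*√32071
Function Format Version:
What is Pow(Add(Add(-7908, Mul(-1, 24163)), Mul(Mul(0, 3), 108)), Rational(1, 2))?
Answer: Mul(I, Pow(32071, Rational(1, 2))) ≈ Mul(179.08, I)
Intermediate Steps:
Pow(Add(Add(-7908, Mul(-1, 24163)), Mul(Mul(0, 3), 108)), Rational(1, 2)) = Pow(Add(Add(-7908, -24163), Mul(0, 108)), Rational(1, 2)) = Pow(Add(-32071, 0), Rational(1, 2)) = Pow(-32071, Rational(1, 2)) = Mul(I, Pow(32071, Rational(1, 2)))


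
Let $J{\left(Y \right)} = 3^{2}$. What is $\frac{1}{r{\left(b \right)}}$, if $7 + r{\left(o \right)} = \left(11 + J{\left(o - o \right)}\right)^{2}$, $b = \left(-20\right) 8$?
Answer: $\frac{1}{393} \approx 0.0025445$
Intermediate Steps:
$b = -160$
$J{\left(Y \right)} = 9$
$r{\left(o \right)} = 393$ ($r{\left(o \right)} = -7 + \left(11 + 9\right)^{2} = -7 + 20^{2} = -7 + 400 = 393$)
$\frac{1}{r{\left(b \right)}} = \frac{1}{393}$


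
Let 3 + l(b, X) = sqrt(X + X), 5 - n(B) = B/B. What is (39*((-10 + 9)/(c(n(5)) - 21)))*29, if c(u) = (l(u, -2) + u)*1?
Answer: 5655/101 + 1131*I/202 ≈ 55.99 + 5.599*I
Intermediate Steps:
n(B) = 4 (n(B) = 5 - B/B = 5 - 1*1 = 5 - 1 = 4)
l(b, X) = -3 + sqrt(2)*sqrt(X) (l(b, X) = -3 + sqrt(X + X) = -3 + sqrt(2*X) = -3 + sqrt(2)*sqrt(X))
c(u) = -3 + u + 2*I (c(u) = ((-3 + sqrt(2)*sqrt(-2)) + u)*1 = ((-3 + sqrt(2)*(I*sqrt(2))) + u)*1 = ((-3 + 2*I) + u)*1 = (-3 + u + 2*I)*1 = -3 + u + 2*I)
(39*((-10 + 9)/(c(n(5)) - 21)))*29 = (39*((-10 + 9)/((-3 + 4 + 2*I) - 21)))*29 = (39*(-1/((1 + 2*I) - 21)))*29 = (39*(-1/(-20 + 2*I)))*29 = (39*(-(-20 - 2*I)/404))*29 = -39*(-20 - 2*I)/404*29 = -1131*(-20 - 2*I)/404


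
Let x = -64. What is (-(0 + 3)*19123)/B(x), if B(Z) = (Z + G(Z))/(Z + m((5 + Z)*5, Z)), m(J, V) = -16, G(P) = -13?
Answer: -4589520/77 ≈ -59604.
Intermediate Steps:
B(Z) = (-13 + Z)/(-16 + Z) (B(Z) = (Z - 13)/(Z - 16) = (-13 + Z)/(-16 + Z))
(-(0 + 3)*19123)/B(x) = (-(0 + 3)*19123)/(((-13 - 64)/(-16 - 64))) = (-3*19123)/((-77/(-80))) = (-1*57369)/((-1/80*(-77))) = -57369/77/80 = -57369*80/77 = -4589520/77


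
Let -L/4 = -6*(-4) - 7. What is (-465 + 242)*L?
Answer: 15164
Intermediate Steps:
L = -68 (L = -4*(-6*(-4) - 7) = -4*(24 - 7) = -4*17 = -68)
(-465 + 242)*L = (-465 + 242)*(-68) = -223*(-68) = 15164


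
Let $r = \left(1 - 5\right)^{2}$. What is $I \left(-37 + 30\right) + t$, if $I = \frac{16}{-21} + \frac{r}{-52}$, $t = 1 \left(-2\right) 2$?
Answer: $\frac{136}{39} \approx 3.4872$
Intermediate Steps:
$t = -4$ ($t = \left(-2\right) 2 = -4$)
$r = 16$ ($r = \left(-4\right)^{2} = 16$)
$I = - \frac{292}{273}$ ($I = \frac{16}{-21} + \frac{16}{-52} = 16 \left(- \frac{1}{21}\right) + 16 \left(- \frac{1}{52}\right) = - \frac{16}{21} - \frac{4}{13} = - \frac{292}{273} \approx -1.0696$)
$I \left(-37 + 30\right) + t = - \frac{292 \left(-37 + 30\right)}{273} - 4 = \left(- \frac{292}{273}\right) \left(-7\right) - 4 = \frac{292}{39} - 4 = \frac{136}{39}$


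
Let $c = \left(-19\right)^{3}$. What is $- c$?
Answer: $6859$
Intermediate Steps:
$c = -6859$
$- c = \left(-1\right) \left(-6859\right) = 6859$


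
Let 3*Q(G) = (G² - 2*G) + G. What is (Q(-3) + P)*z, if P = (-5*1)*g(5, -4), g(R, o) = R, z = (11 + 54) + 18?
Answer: -1743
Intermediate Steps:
Q(G) = -G/3 + G²/3 (Q(G) = ((G² - 2*G) + G)/3 = (G² - G)/3 = -G/3 + G²/3)
z = 83 (z = 65 + 18 = 83)
P = -25 (P = -5*1*5 = -5*5 = -25)
(Q(-3) + P)*z = ((⅓)*(-3)*(-1 - 3) - 25)*83 = ((⅓)*(-3)*(-4) - 25)*83 = (4 - 25)*83 = -21*83 = -1743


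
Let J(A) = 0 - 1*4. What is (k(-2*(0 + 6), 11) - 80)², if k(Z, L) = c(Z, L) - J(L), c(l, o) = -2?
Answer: 6084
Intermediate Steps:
J(A) = -4 (J(A) = 0 - 4 = -4)
k(Z, L) = 2 (k(Z, L) = -2 - 1*(-4) = -2 + 4 = 2)
(k(-2*(0 + 6), 11) - 80)² = (2 - 80)² = (-78)² = 6084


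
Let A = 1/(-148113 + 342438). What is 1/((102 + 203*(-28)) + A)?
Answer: -194325/1084722149 ≈ -0.00017915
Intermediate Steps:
A = 1/194325 ≈ 5.1460e-6
1/((102 + 203*(-28)) + A) = 1/((102 + 203*(-28)) + 1/194325) = 1/((102 - 5684) + 1/194325) = 1/(-5582 + 1/194325) = 1/(-1084722149/194325) = -194325/1084722149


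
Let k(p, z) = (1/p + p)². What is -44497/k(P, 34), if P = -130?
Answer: -751999300/285643801 ≈ -2.6326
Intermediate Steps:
k(p, z) = (p + 1/p)²
-44497/k(P, 34) = -44497*16900/(1 + (-130)²)² = -44497*16900/(1 + 16900)² = -44497/((1/16900)*16901²) = -44497/((1/16900)*285643801) = -44497/285643801/16900 = -44497*16900/285643801 = -751999300/285643801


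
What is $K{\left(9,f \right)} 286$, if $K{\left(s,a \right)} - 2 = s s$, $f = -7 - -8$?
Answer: $23738$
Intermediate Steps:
$f = 1$ ($f = -7 + 8 = 1$)
$K{\left(s,a \right)} = 2 + s^{2}$ ($K{\left(s,a \right)} = 2 + s s = 2 + s^{2}$)
$K{\left(9,f \right)} 286 = \left(2 + 9^{2}\right) 286 = \left(2 + 81\right) 286 = 83 \cdot 286 = 23738$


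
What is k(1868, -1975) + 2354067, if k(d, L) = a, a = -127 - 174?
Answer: 2353766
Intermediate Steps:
a = -301
k(d, L) = -301
k(1868, -1975) + 2354067 = -301 + 2354067 = 2353766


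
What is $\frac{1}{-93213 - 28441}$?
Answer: $- \frac{1}{121654} \approx -8.22 \cdot 10^{-6}$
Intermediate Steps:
$\frac{1}{-93213 - 28441} = \frac{1}{-121654} = - \frac{1}{121654}$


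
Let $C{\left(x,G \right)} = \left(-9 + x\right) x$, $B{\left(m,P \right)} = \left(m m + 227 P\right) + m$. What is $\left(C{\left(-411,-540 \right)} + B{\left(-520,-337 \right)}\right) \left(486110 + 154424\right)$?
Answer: $234436084534$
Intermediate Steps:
$B{\left(m,P \right)} = m + m^{2} + 227 P$ ($B{\left(m,P \right)} = \left(m^{2} + 227 P\right) + m = m + m^{2} + 227 P$)
$C{\left(x,G \right)} = x \left(-9 + x\right)$
$\left(C{\left(-411,-540 \right)} + B{\left(-520,-337 \right)}\right) \left(486110 + 154424\right) = \left(- 411 \left(-9 - 411\right) + \left(-520 + \left(-520\right)^{2} + 227 \left(-337\right)\right)\right) \left(486110 + 154424\right) = \left(\left(-411\right) \left(-420\right) - -193381\right) 640534 = \left(172620 + 193381\right) 640534 = 366001 \cdot 640534 = 234436084534$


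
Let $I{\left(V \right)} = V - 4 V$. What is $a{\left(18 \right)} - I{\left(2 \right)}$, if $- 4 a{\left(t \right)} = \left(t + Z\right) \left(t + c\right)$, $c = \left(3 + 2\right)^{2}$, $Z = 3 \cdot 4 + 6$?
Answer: $-381$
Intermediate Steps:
$Z = 18$ ($Z = 12 + 6 = 18$)
$c = 25$ ($c = 5^{2} = 25$)
$I{\left(V \right)} = - 3 V$
$a{\left(t \right)} = - \frac{\left(18 + t\right) \left(25 + t\right)}{4}$ ($a{\left(t \right)} = - \frac{\left(t + 18\right) \left(t + 25\right)}{4} = - \frac{\left(18 + t\right) \left(25 + t\right)}{4}$)
$a{\left(18 \right)} - I{\left(2 \right)} = \left(- \frac{225}{2} - \frac{387}{2} - \frac{18^{2}}{4}\right) - \left(-3\right) 2 = \left(- \frac{225}{2} - \frac{387}{2} - 81\right) - -6 = \left(- \frac{225}{2} - \frac{387}{2} - 81\right) + 6 = -387 + 6 = -381$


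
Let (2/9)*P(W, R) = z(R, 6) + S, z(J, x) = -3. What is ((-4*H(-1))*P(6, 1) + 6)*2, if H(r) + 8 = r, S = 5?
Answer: 660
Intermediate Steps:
H(r) = -8 + r
P(W, R) = 9 (P(W, R) = 9*(-3 + 5)/2 = (9/2)*2 = 9)
((-4*H(-1))*P(6, 1) + 6)*2 = (-4*(-8 - 1)*9 + 6)*2 = (-4*(-9)*9 + 6)*2 = (36*9 + 6)*2 = (324 + 6)*2 = 330*2 = 660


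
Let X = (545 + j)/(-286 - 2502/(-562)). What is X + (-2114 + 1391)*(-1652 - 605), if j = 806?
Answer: 129100347634/79115 ≈ 1.6318e+6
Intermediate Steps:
X = -379631/79115 (X = (545 + 806)/(-286 - 2502/(-562)) = 1351/(-286 - 2502*(-1/562)) = 1351/(-286 + 1251/281) = 1351/(-79115/281) = 1351*(-281/79115) = -379631/79115 ≈ -4.7985)
X + (-2114 + 1391)*(-1652 - 605) = -379631/79115 + (-2114 + 1391)*(-1652 - 605) = -379631/79115 - 723*(-2257) = -379631/79115 + 1631811 = 129100347634/79115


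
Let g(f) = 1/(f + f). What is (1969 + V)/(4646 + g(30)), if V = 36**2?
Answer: 195900/278761 ≈ 0.70275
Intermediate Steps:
V = 1296
g(f) = 1/(2*f)
(1969 + V)/(4646 + g(30)) = (1969 + 1296)/(4646 + (1/2)/30) = 3265/(4646 + (1/2)*(1/30)) = 3265/(4646 + 1/60) = 3265/(278761/60) = 3265*(60/278761) = 195900/278761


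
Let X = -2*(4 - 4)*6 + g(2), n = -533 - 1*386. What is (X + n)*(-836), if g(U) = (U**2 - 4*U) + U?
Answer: 769956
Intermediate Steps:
n = -919 (n = -533 - 386 = -919)
g(U) = U**2 - 3*U
X = -2 (X = -2*(4 - 4)*6 + 2*(-3 + 2) = -0*6 + 2*(-1) = -2*0 - 2 = 0 - 2 = -2)
(X + n)*(-836) = (-2 - 919)*(-836) = -921*(-836) = 769956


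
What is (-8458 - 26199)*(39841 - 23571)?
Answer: -563869390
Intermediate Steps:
(-8458 - 26199)*(39841 - 23571) = -34657*16270 = -563869390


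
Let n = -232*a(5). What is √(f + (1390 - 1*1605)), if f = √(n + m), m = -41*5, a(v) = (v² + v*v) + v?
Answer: √(-215 + I*√12965) ≈ 3.761 + 15.138*I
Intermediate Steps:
a(v) = v + 2*v² (a(v) = (v² + v²) + v = 2*v² + v = v + 2*v²)
m = -205
n = -12760 (n = -1160*(1 + 2*5) = -1160*(1 + 10) = -1160*11 = -232*55 = -12760)
f = I*√12965 (f = √(-12760 - 205) = √(-12965) = I*√12965 ≈ 113.86*I)
√(f + (1390 - 1*1605)) = √(I*√12965 + (1390 - 1*1605)) = √(I*√12965 + (1390 - 1605)) = √(I*√12965 - 215) = √(-215 + I*√12965)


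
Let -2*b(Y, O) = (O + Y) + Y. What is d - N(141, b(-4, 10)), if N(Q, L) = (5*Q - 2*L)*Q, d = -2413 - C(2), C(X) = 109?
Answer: -102209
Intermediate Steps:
d = -2522 (d = -2413 - 1*109 = -2413 - 109 = -2522)
b(Y, O) = -Y - O/2 (b(Y, O) = -((O + Y) + Y)/2 = -(O + 2*Y)/2 = -Y - O/2)
N(Q, L) = Q*(-2*L + 5*Q) (N(Q, L) = (-2*L + 5*Q)*Q = Q*(-2*L + 5*Q))
d - N(141, b(-4, 10)) = -2522 - 141*(-2*(-1*(-4) - ½*10) + 5*141) = -2522 - 141*(-2*(4 - 5) + 705) = -2522 - 141*(-2*(-1) + 705) = -2522 - 141*(2 + 705) = -2522 - 141*707 = -2522 - 1*99687 = -2522 - 99687 = -102209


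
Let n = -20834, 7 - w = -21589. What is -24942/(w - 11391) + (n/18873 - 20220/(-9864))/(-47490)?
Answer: -1225063166660011/501229561662180 ≈ -2.4441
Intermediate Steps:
w = 21596 (w = 7 - 1*(-21589) = 7 + 21589 = 21596)
-24942/(w - 11391) + (n/18873 - 20220/(-9864))/(-47490) = -24942/(21596 - 11391) + (-20834/18873 - 20220/(-9864))/(-47490) = -24942/10205 + (-20834*1/18873 - 20220*(-1/9864))*(-1/47490) = -24942*1/10205 + (-20834/18873 + 1685/822)*(-1/47490) = -24942/10205 + (4891819/5171202)*(-1/47490) = -24942/10205 - 4891819/245580382980 = -1225063166660011/501229561662180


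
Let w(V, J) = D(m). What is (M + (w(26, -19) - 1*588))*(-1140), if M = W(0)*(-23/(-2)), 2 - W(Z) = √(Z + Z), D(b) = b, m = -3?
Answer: 647520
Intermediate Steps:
w(V, J) = -3
W(Z) = 2 - √2*√Z (W(Z) = 2 - √(Z + Z) = 2 - √(2*Z) = 2 - √2*√Z)
M = 23 (M = (2 - √2*√0)*(-23/(-2)) = (2 - 1*√2*0)*(-23*(-½)) = (2 + 0)*(23/2) = 2*(23/2) = 23)
(M + (w(26, -19) - 1*588))*(-1140) = (23 + (-3 - 1*588))*(-1140) = (23 + (-3 - 588))*(-1140) = (23 - 591)*(-1140) = -568*(-1140) = 647520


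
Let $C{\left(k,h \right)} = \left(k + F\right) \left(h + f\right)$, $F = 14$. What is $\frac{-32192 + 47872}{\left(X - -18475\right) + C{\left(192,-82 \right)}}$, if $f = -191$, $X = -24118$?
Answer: $- \frac{15680}{61881} \approx -0.25339$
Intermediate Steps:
$C{\left(k,h \right)} = \left(-191 + h\right) \left(14 + k\right)$ ($C{\left(k,h \right)} = \left(k + 14\right) \left(h - 191\right) = \left(14 + k\right) \left(-191 + h\right) = \left(-191 + h\right) \left(14 + k\right)$)
$\frac{-32192 + 47872}{\left(X - -18475\right) + C{\left(192,-82 \right)}} = \frac{-32192 + 47872}{\left(-24118 - -18475\right) - 56238} = \frac{15680}{\left(-24118 + 18475\right) - 56238} = \frac{15680}{-5643 - 56238} = \frac{15680}{-61881} = 15680 \left(- \frac{1}{61881}\right) = - \frac{15680}{61881}$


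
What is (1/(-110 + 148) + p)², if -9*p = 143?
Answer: 29430625/116964 ≈ 251.62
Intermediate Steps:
p = -143/9 (p = -⅑*143 = -143/9 ≈ -15.889)
(1/(-110 + 148) + p)² = (1/(-110 + 148) - 143/9)² = (1/38 - 143/9)² = (-5425/342)² = 29430625/116964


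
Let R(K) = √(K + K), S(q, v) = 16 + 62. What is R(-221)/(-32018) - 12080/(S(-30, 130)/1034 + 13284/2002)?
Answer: -568327760/315723 - I*√442/32018 ≈ -1800.1 - 0.00065662*I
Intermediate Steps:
S(q, v) = 78
R(K) = √2*√K (R(K) = √(2*K) = √2*√K)
R(-221)/(-32018) - 12080/(S(-30, 130)/1034 + 13284/2002) = (√2*√(-221))/(-32018) - 12080/(78/1034 + 13284/2002) = (√2*(I*√221))*(-1/32018) - 12080/(78*(1/1034) + 13284*(1/2002)) = (I*√442)*(-1/32018) - 12080/(39/517 + 6642/1001) = -I*√442/32018 - 12080/315723/47047 = -I*√442/32018 - 12080*47047/315723 = -I*√442/32018 - 568327760/315723 = -568327760/315723 - I*√442/32018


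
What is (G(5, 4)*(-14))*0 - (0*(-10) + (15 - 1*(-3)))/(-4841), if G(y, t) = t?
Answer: 18/4841 ≈ 0.0037182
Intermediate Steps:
(G(5, 4)*(-14))*0 - (0*(-10) + (15 - 1*(-3)))/(-4841) = (4*(-14))*0 - (0*(-10) + (15 - 1*(-3)))/(-4841) = -56*0 - (0 + (15 + 3))*(-1)/4841 = 0 - (0 + 18)*(-1)/4841 = 0 - 18*(-1)/4841 = 0 - 1*(-18/4841) = 0 + 18/4841 = 18/4841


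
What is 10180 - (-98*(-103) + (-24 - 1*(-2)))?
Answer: 108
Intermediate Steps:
10180 - (-98*(-103) + (-24 - 1*(-2))) = 10180 - (10094 + (-24 + 2)) = 10180 - (10094 - 22) = 10180 - 1*10072 = 10180 - 10072 = 108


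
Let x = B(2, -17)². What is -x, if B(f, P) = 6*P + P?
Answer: -14161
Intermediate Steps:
B(f, P) = 7*P
x = 14161 (x = (7*(-17))² = (-119)² = 14161)
-x = -1*14161 = -14161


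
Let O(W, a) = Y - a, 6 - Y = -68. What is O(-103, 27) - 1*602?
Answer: -555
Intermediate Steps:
Y = 74 (Y = 6 - 1*(-68) = 6 + 68 = 74)
O(W, a) = 74 - a
O(-103, 27) - 1*602 = (74 - 1*27) - 1*602 = (74 - 27) - 602 = 47 - 602 = -555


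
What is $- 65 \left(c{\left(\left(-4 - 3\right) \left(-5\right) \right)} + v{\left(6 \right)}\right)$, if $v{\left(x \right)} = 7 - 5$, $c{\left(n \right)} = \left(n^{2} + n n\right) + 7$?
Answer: $-159835$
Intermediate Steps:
$c{\left(n \right)} = 7 + 2 n^{2}$ ($c{\left(n \right)} = \left(n^{2} + n^{2}\right) + 7 = 2 n^{2} + 7 = 7 + 2 n^{2}$)
$v{\left(x \right)} = 2$
$- 65 \left(c{\left(\left(-4 - 3\right) \left(-5\right) \right)} + v{\left(6 \right)}\right) = - 65 \left(\left(7 + 2 \left(\left(-4 - 3\right) \left(-5\right)\right)^{2}\right) + 2\right) = - 65 \left(\left(7 + 2 \left(\left(-7\right) \left(-5\right)\right)^{2}\right) + 2\right) = - 65 \left(\left(7 + 2 \cdot 35^{2}\right) + 2\right) = - 65 \left(\left(7 + 2 \cdot 1225\right) + 2\right) = - 65 \left(\left(7 + 2450\right) + 2\right) = - 65 \left(2457 + 2\right) = \left(-65\right) 2459 = -159835$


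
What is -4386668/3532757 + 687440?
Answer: 2428554085412/3532757 ≈ 6.8744e+5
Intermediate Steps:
-4386668/3532757 + 687440 = 2428554085412/3532757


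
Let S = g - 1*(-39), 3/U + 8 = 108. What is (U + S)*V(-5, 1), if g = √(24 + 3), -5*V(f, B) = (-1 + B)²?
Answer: 0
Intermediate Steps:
V(f, B) = -(-1 + B)²/5
g = 3*√3 (g = √27 = 3*√3 ≈ 5.1962)
U = 3/100 (U = 3/(-8 + 108) = 3/100 ≈ 0.030000)
S = 39 + 3*√3 (S = 3*√3 - 1*(-39) = 3*√3 + 39 = 39 + 3*√3 ≈ 44.196)
(U + S)*V(-5, 1) = (3/100 + (39 + 3*√3))*(-(-1 + 1)²/5) = (3903/100 + 3*√3)*(-⅕*0²) = (3903/100 + 3*√3)*(-⅕*0) = (3903/100 + 3*√3)*0 = 0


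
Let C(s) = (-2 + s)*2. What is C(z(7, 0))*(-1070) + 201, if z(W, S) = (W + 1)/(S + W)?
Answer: 14247/7 ≈ 2035.3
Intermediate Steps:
z(W, S) = (1 + W)/(S + W)
C(s) = -4 + 2*s
C(z(7, 0))*(-1070) + 201 = (-4 + 2*((1 + 7)/(0 + 7)))*(-1070) + 201 = (-4 + 2*(8/7))*(-1070) + 201 = (-4 + 16/7)*(-1070) + 201 = -12/7*(-1070) + 201 = 12840/7 + 201 = 14247/7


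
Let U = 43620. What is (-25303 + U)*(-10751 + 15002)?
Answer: 77865567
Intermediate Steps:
(-25303 + U)*(-10751 + 15002) = (-25303 + 43620)*(-10751 + 15002) = 18317*4251 = 77865567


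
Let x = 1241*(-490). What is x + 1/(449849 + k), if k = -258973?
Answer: -116069786839/190876 ≈ -6.0809e+5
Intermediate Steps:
x = -608090
x + 1/(449849 + k) = -608090 + 1/(449849 - 258973) = -608090 + 1/190876 = -116069786839/190876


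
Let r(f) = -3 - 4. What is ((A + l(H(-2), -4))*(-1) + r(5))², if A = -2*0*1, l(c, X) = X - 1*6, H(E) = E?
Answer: 9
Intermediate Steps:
l(c, X) = -6 + X (l(c, X) = X - 6 = -6 + X)
A = 0 (A = 0*1 = 0)
r(f) = -7
((A + l(H(-2), -4))*(-1) + r(5))² = ((0 + (-6 - 4))*(-1) - 7)² = ((0 - 10)*(-1) - 7)² = (-10*(-1) - 7)² = (10 - 7)² = 3² = 9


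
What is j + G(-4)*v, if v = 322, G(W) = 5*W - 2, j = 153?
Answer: -6931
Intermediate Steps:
G(W) = -2 + 5*W
j + G(-4)*v = 153 + (-2 + 5*(-4))*322 = 153 + (-2 - 20)*322 = 153 - 22*322 = 153 - 7084 = -6931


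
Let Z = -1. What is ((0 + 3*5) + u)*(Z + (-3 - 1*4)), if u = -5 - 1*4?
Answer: -48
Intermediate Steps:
u = -9 (u = -5 - 4 = -9)
((0 + 3*5) + u)*(Z + (-3 - 1*4)) = ((0 + 3*5) - 9)*(-1 + (-3 - 1*4)) = ((0 + 15) - 9)*(-1 + (-3 - 4)) = (15 - 9)*(-1 - 7) = 6*(-8) = -48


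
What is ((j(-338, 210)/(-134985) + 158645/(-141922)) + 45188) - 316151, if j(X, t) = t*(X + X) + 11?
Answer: -5190931904456057/19157341170 ≈ -2.7096e+5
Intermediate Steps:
j(X, t) = 11 + 2*X*t (j(X, t) = t*(2*X) + 11 = 2*X*t + 11 = 11 + 2*X*t)
((j(-338, 210)/(-134985) + 158645/(-141922)) + 45188) - 316151 = (((11 + 2*(-338)*210)/(-134985) + 158645/(-141922)) + 45188) - 316151 = (((11 - 141960)*(-1/134985) + 158645*(-1/141922)) + 45188) - 316151 = ((-141949*(-1/134985) - 158645/141922) + 45188) - 316151 = ((141949/134985 - 158645/141922) + 45188) - 316151 = (-1269009347/19157341170 + 45188) - 316151 = 865680663780613/19157341170 - 316151 = -5190931904456057/19157341170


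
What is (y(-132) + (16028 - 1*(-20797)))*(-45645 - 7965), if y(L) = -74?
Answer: -1970221110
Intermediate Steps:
(y(-132) + (16028 - 1*(-20797)))*(-45645 - 7965) = (-74 + (16028 - 1*(-20797)))*(-45645 - 7965) = (-74 + (16028 + 20797))*(-53610) = (-74 + 36825)*(-53610) = 36751*(-53610) = -1970221110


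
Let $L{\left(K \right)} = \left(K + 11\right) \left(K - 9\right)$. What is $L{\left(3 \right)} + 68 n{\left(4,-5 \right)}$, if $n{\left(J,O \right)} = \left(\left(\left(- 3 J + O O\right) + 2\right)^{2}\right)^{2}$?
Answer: $3442416$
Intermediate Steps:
$L{\left(K \right)} = \left(-9 + K\right) \left(11 + K\right)$ ($L{\left(K \right)} = \left(11 + K\right) \left(-9 + K\right) = \left(-9 + K\right) \left(11 + K\right)$)
$n{\left(J,O \right)} = \left(2 + O^{2} - 3 J\right)^{4}$ ($n{\left(J,O \right)} = \left(\left(\left(- 3 J + O^{2}\right) + 2\right)^{2}\right)^{2} = \left(\left(\left(O^{2} - 3 J\right) + 2\right)^{2}\right)^{2} = \left(\left(2 + O^{2} - 3 J\right)^{2}\right)^{2} = \left(2 + O^{2} - 3 J\right)^{4}$)
$L{\left(3 \right)} + 68 n{\left(4,-5 \right)} = \left(-99 + 3^{2} + 2 \cdot 3\right) + 68 \left(2 + \left(-5\right)^{2} - 12\right)^{4} = \left(-99 + 9 + 6\right) + 68 \left(2 + 25 - 12\right)^{4} = -84 + 68 \cdot 15^{4} = -84 + 68 \cdot 50625 = -84 + 3442500 = 3442416$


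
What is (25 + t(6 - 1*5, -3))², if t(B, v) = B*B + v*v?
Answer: 1225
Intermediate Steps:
t(B, v) = B² + v²
(25 + t(6 - 1*5, -3))² = (25 + ((6 - 1*5)² + (-3)²))² = (25 + ((6 - 5)² + 9))² = (25 + (1² + 9))² = (25 + (1 + 9))² = (25 + 10)² = 35² = 1225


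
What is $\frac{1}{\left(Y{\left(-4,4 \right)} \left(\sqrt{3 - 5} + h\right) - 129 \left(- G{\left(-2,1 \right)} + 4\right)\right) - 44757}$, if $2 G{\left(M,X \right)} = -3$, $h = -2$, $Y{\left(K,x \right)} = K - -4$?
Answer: $- \frac{2}{90933} \approx -2.1994 \cdot 10^{-5}$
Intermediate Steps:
$Y{\left(K,x \right)} = 4 + K$ ($Y{\left(K,x \right)} = K + 4 = 4 + K$)
$G{\left(M,X \right)} = - \frac{3}{2}$ ($G{\left(M,X \right)} = \frac{1}{2} \left(-3\right) = - \frac{3}{2}$)
$\frac{1}{\left(Y{\left(-4,4 \right)} \left(\sqrt{3 - 5} + h\right) - 129 \left(- G{\left(-2,1 \right)} + 4\right)\right) - 44757} = \frac{1}{\left(\left(4 - 4\right) \left(\sqrt{3 - 5} - 2\right) - 129 \left(\left(-1\right) \left(- \frac{3}{2}\right) + 4\right)\right) - 44757} = \frac{1}{\left(0 \left(\sqrt{-2} - 2\right) - 129 \left(\frac{3}{2} + 4\right)\right) - 44757} = \frac{1}{\left(0 \left(i \sqrt{2} - 2\right) - \frac{1419}{2}\right) - 44757} = \frac{1}{\left(0 \left(-2 + i \sqrt{2}\right) - \frac{1419}{2}\right) - 44757} = \frac{1}{\left(0 - \frac{1419}{2}\right) - 44757} = \frac{1}{- \frac{1419}{2} - 44757} = \frac{1}{- \frac{90933}{2}} = - \frac{2}{90933}$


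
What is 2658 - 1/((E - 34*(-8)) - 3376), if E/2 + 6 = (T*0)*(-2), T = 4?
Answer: 8282329/3116 ≈ 2658.0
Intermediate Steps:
E = -12 (E = -12 + 2*((4*0)*(-2)) = -12 + 2*(0*(-2)) = -12 + 2*0 = -12 + 0 = -12)
2658 - 1/((E - 34*(-8)) - 3376) = 2658 - 1/((-12 - 34*(-8)) - 3376) = 2658 - 1/((-12 + 272) - 3376) = 2658 - 1/(260 - 3376) = 2658 - 1/(-3116) = 2658 - 1*(-1/3116) = 2658 + 1/3116 = 8282329/3116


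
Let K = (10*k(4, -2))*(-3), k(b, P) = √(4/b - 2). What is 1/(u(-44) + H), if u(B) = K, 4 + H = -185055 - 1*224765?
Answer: -11384/4665436441 + 5*I/27992618646 ≈ -2.4401e-6 + 1.7862e-10*I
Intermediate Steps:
k(b, P) = √(-2 + 4/b)
H = -409824 (H = -4 + (-185055 - 1*224765) = -4 + (-185055 - 224765) = -4 - 409820 = -409824)
K = -30*I (K = (10*√(-2 + 4/4))*(-3) = (10*√(-2 + 4*(¼)))*(-3) = (10*√(-2 + 1))*(-3) = (10*√(-1))*(-3) = (10*I)*(-3) = -30*I ≈ -30.0*I)
u(B) = -30*I
1/(u(-44) + H) = 1/(-30*I - 409824) = 1/(-409824 - 30*I) = (-409824 + 30*I)/167955711876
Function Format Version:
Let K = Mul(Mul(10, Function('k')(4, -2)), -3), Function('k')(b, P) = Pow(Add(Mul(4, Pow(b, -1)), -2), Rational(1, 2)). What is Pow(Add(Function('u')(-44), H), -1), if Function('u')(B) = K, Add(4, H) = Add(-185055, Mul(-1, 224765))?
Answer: Add(Rational(-11384, 4665436441), Mul(Rational(5, 27992618646), I)) ≈ Add(-2.4401e-6, Mul(1.7862e-10, I))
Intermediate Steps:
Function('k')(b, P) = Pow(Add(-2, Mul(4, Pow(b, -1))), Rational(1, 2))
H = -409824 (H = Add(-4, Add(-185055, Mul(-1, 224765))) = Add(-4, Add(-185055, -224765)) = Add(-4, -409820) = -409824)
K = Mul(-30, I) (K = Mul(Mul(10, Pow(Add(-2, Mul(4, Pow(4, -1))), Rational(1, 2))), -3) = Mul(Mul(10, Pow(Add(-2, Mul(4, Rational(1, 4))), Rational(1, 2))), -3) = Mul(Mul(10, Pow(Add(-2, 1), Rational(1, 2))), -3) = Mul(Mul(10, Pow(-1, Rational(1, 2))), -3) = Mul(Mul(10, I), -3) = Mul(-30, I) ≈ Mul(-30.000, I))
Function('u')(B) = Mul(-30, I)
Pow(Add(Function('u')(-44), H), -1) = Pow(Add(Mul(-30, I), -409824), -1) = Pow(Add(-409824, Mul(-30, I)), -1) = Mul(Rational(1, 167955711876), Add(-409824, Mul(30, I)))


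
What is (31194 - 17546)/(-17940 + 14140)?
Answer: -1706/475 ≈ -3.5916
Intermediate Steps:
(31194 - 17546)/(-17940 + 14140) = 13648/(-3800) = 13648*(-1/3800) = -1706/475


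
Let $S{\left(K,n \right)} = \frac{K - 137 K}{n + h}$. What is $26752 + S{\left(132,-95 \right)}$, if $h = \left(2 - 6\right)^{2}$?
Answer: $\frac{2131360}{79} \approx 26979.0$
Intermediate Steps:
$h = 16$ ($h = \left(-4\right)^{2} = 16$)
$S{\left(K,n \right)} = - \frac{136 K}{16 + n}$ ($S{\left(K,n \right)} = \frac{K - 137 K}{n + 16} = \frac{\left(-136\right) K}{16 + n} = - \frac{136 K}{16 + n}$)
$26752 + S{\left(132,-95 \right)} = 26752 - \frac{17952}{16 - 95} = 26752 - \frac{17952}{-79} = 26752 - 17952 \left(- \frac{1}{79}\right) = 26752 + \frac{17952}{79} = \frac{2131360}{79}$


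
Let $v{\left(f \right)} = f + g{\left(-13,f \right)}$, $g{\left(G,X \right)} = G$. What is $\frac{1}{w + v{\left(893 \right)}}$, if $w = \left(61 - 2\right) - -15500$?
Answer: $\frac{1}{16439} \approx 6.0831 \cdot 10^{-5}$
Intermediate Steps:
$v{\left(f \right)} = -13 + f$ ($v{\left(f \right)} = f - 13 = -13 + f$)
$w = 15559$ ($w = \left(61 - 2\right) + 15500 = 59 + 15500 = 15559$)
$\frac{1}{w + v{\left(893 \right)}} = \frac{1}{15559 + \left(-13 + 893\right)} = \frac{1}{15559 + 880} = \frac{1}{16439}$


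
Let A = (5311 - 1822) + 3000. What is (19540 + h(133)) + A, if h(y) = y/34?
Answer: 885119/34 ≈ 26033.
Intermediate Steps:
h(y) = y/34 (h(y) = y*(1/34) = y/34)
A = 6489 (A = 3489 + 3000 = 6489)
(19540 + h(133)) + A = (19540 + (1/34)*133) + 6489 = (19540 + 133/34) + 6489 = 664493/34 + 6489 = 885119/34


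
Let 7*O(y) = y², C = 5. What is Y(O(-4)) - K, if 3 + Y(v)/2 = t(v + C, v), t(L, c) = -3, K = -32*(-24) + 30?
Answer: -810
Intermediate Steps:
O(y) = y²/7
K = 798 (K = 768 + 30 = 798)
Y(v) = -12 (Y(v) = -6 + 2*(-3) = -6 - 6 = -12)
Y(O(-4)) - K = -12 - 1*798 = -12 - 798 = -810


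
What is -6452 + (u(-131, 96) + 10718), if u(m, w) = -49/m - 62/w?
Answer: 26822899/6288 ≈ 4265.7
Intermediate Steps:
u(m, w) = -62/w - 49/m
-6452 + (u(-131, 96) + 10718) = -6452 + ((-62/96 - 49/(-131)) + 10718) = -6452 + ((-62*1/96 - 49*(-1/131)) + 10718) = -6452 + ((-31/48 + 49/131) + 10718) = -6452 + (-1709/6288 + 10718) = -6452 + 67393075/6288 = 26822899/6288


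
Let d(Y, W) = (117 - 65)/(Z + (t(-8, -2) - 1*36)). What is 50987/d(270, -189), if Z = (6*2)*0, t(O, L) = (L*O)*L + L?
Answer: -1784545/26 ≈ -68636.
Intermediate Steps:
t(O, L) = L + O*L² (t(O, L) = O*L² + L = L + O*L²)
Z = 0 (Z = 12*0 = 0)
d(Y, W) = -26/35 (d(Y, W) = (117 - 65)/(0 + (-2*(1 - 2*(-8)) - 1*36)) = 52/(0 + (-2*(1 + 16) - 36)) = 52/(0 + (-2*17 - 36)) = 52/(0 + (-34 - 36)) = 52/(0 - 70) = 52/(-70) = 52*(-1/70) = -26/35)
50987/d(270, -189) = 50987/(-26/35) = 50987*(-35/26) = -1784545/26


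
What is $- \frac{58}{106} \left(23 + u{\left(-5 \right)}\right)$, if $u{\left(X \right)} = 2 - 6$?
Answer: $- \frac{551}{53} \approx -10.396$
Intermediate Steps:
$u{\left(X \right)} = -4$
$- \frac{58}{106} \left(23 + u{\left(-5 \right)}\right) = - \frac{58}{106} \left(23 - 4\right) = \left(-58\right) \frac{1}{106} \cdot 19 = \left(- \frac{29}{53}\right) 19 = - \frac{551}{53}$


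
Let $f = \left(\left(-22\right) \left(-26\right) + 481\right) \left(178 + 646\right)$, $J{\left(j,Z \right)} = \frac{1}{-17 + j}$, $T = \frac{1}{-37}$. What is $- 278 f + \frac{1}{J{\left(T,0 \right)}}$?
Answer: $- \frac{8924874822}{37} \approx -2.4121 \cdot 10^{8}$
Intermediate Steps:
$T = - \frac{1}{37} \approx -0.027027$
$f = 867672$ ($f = \left(572 + 481\right) 824 = 1053 \cdot 824 = 867672$)
$- 278 f + \frac{1}{J{\left(T,0 \right)}} = \left(-278\right) 867672 + \frac{1}{\frac{1}{-17 - \frac{1}{37}}} = -241212816 + \frac{1}{\frac{1}{- \frac{630}{37}}} = -241212816 + \frac{1}{- \frac{37}{630}} = -241212816 - \frac{630}{37} = - \frac{8924874822}{37}$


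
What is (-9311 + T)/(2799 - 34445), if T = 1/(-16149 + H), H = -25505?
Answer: 387840395/1318182484 ≈ 0.29422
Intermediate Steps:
T = -1/41654 (T = 1/(-16149 - 25505) = 1/(-41654) = -1/41654 ≈ -2.4007e-5)
(-9311 + T)/(2799 - 34445) = (-9311 - 1/41654)/(2799 - 34445) = -387840395/41654/(-31646) = -387840395/41654*(-1/31646) = 387840395/1318182484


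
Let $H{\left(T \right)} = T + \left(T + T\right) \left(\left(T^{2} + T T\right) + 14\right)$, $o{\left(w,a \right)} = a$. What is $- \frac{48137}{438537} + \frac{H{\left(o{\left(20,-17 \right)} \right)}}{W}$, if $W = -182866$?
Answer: $\frac{31707223}{80193507042} \approx 0.00039538$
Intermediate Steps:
$H{\left(T \right)} = T + 2 T \left(14 + 2 T^{2}\right)$ ($H{\left(T \right)} = T + 2 T \left(\left(T^{2} + T^{2}\right) + 14\right) = T + 2 T \left(2 T^{2} + 14\right) = T + 2 T \left(14 + 2 T^{2}\right)$)
$- \frac{48137}{438537} + \frac{H{\left(o{\left(20,-17 \right)} \right)}}{W} = - \frac{48137}{438537} + \frac{\left(-17\right) \left(29 + 4 \left(-17\right)^{2}\right)}{-182866} = \left(-48137\right) \frac{1}{438537} + - 17 \left(29 + 4 \cdot 289\right) \left(- \frac{1}{182866}\right) = - \frac{48137}{438537} + - 17 \left(29 + 1156\right) \left(- \frac{1}{182866}\right) = - \frac{48137}{438537} + \left(-17\right) 1185 \left(- \frac{1}{182866}\right) = - \frac{48137}{438537} - - \frac{20145}{182866} = - \frac{48137}{438537} + \frac{20145}{182866} = \frac{31707223}{80193507042}$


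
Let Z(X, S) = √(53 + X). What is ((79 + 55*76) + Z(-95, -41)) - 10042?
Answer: -5783 + I*√42 ≈ -5783.0 + 6.4807*I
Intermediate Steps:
((79 + 55*76) + Z(-95, -41)) - 10042 = ((79 + 55*76) + √(53 - 95)) - 10042 = ((79 + 4180) + √(-42)) - 10042 = (4259 + I*√42) - 10042 = -5783 + I*√42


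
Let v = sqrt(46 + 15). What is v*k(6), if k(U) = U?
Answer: 6*sqrt(61) ≈ 46.862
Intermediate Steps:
v = sqrt(61) ≈ 7.8102
v*k(6) = sqrt(61)*6 = 6*sqrt(61)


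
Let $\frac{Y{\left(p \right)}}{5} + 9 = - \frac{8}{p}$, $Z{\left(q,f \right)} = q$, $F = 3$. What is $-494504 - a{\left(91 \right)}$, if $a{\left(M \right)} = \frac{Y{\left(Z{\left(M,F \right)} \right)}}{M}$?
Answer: $- \frac{4094983489}{8281} \approx -4.945 \cdot 10^{5}$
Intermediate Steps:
$Y{\left(p \right)} = -45 - \frac{40}{p}$ ($Y{\left(p \right)} = -45 + 5 \left(- \frac{8}{p}\right) = -45 - \frac{40}{p}$)
$a{\left(M \right)} = \frac{-45 - \frac{40}{M}}{M}$
$-494504 - a{\left(91 \right)} = -494504 - \frac{5 \left(-8 - 819\right)}{8281} = -494504 - 5 \cdot \frac{1}{8281} \left(-8 - 819\right) = -494504 - 5 \cdot \frac{1}{8281} \left(-827\right) = -494504 - - \frac{4135}{8281} = -494504 + \frac{4135}{8281} = - \frac{4094983489}{8281}$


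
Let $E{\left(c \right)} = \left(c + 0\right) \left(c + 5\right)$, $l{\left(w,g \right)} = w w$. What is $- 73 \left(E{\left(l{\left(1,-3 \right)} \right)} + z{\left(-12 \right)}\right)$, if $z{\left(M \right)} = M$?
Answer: $438$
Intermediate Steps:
$l{\left(w,g \right)} = w^{2}$
$E{\left(c \right)} = c \left(5 + c\right)$
$- 73 \left(E{\left(l{\left(1,-3 \right)} \right)} + z{\left(-12 \right)}\right) = - 73 \left(1^{2} \left(5 + 1^{2}\right) - 12\right) = - 73 \left(1 \left(5 + 1\right) - 12\right) = - 73 \left(1 \cdot 6 - 12\right) = - 73 \left(6 - 12\right) = \left(-73\right) \left(-6\right) = 438$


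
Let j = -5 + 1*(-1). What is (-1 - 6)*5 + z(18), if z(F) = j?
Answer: -41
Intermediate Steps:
j = -6 (j = -5 - 1 = -6)
z(F) = -6
(-1 - 6)*5 + z(18) = (-1 - 6)*5 - 6 = -7*5 - 6 = -35 - 6 = -41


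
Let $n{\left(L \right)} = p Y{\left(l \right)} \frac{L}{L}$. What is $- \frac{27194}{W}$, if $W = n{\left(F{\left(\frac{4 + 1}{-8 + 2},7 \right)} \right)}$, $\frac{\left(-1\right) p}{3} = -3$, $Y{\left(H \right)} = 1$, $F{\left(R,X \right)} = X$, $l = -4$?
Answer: $- \frac{27194}{9} \approx -3021.6$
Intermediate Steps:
$p = 9$ ($p = \left(-3\right) \left(-3\right) = 9$)
$n{\left(L \right)} = 9$ ($n{\left(L \right)} = 9 \cdot 1 \frac{L}{L} = 9 \cdot 1 = 9$)
$W = 9$
$- \frac{27194}{W} = - \frac{27194}{9}$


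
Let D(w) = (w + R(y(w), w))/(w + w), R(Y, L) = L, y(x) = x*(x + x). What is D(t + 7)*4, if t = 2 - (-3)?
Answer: 4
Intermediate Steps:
y(x) = 2*x² (y(x) = x*(2*x) = 2*x²)
t = 5 (t = 2 - 1*(-3) = 2 + 3 = 5)
D(w) = 1 (D(w) = (w + w)/(w + w) = (2*w)/((2*w)) = (2*w)*(1/(2*w)) = 1)
D(t + 7)*4 = 1*4 = 4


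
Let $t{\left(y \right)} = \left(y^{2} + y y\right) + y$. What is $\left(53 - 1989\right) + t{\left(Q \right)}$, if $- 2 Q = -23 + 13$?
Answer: $-1881$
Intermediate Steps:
$Q = 5$ ($Q = - \frac{-23 + 13}{2} = \left(- \frac{1}{2}\right) \left(-10\right) = 5$)
$t{\left(y \right)} = y + 2 y^{2}$ ($t{\left(y \right)} = \left(y^{2} + y^{2}\right) + y = 2 y^{2} + y = y + 2 y^{2}$)
$\left(53 - 1989\right) + t{\left(Q \right)} = \left(53 - 1989\right) + 5 \left(1 + 2 \cdot 5\right) = -1936 + 5 \left(1 + 10\right) = -1936 + 5 \cdot 11 = -1936 + 55 = -1881$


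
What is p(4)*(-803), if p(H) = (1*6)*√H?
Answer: -9636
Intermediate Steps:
p(H) = 6*√H
p(4)*(-803) = (6*√4)*(-803) = (6*2)*(-803) = 12*(-803) = -9636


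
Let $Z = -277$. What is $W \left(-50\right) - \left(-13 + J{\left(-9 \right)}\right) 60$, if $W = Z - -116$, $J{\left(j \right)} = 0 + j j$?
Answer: $3970$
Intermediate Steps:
$J{\left(j \right)} = j^{2}$ ($J{\left(j \right)} = 0 + j^{2} = j^{2}$)
$W = -161$ ($W = -277 - -116 = -277 + 116 = -161$)
$W \left(-50\right) - \left(-13 + J{\left(-9 \right)}\right) 60 = \left(-161\right) \left(-50\right) - \left(-13 + \left(-9\right)^{2}\right) 60 = 8050 - \left(-13 + 81\right) 60 = 8050 - 68 \cdot 60 = 8050 - 4080 = 3970$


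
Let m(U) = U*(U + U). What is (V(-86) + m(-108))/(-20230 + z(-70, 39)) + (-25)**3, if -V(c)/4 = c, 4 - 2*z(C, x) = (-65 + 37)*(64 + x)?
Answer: -146777461/9393 ≈ -15626.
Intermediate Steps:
z(C, x) = 898 + 14*x (z(C, x) = 2 - (-65 + 37)*(64 + x)/2 = 2 - (-14)*(64 + x) = 2 - (-1792 - 28*x)/2 = 2 + (896 + 14*x) = 898 + 14*x)
V(c) = -4*c
m(U) = 2*U**2 (m(U) = U*(2*U) = 2*U**2)
(V(-86) + m(-108))/(-20230 + z(-70, 39)) + (-25)**3 = (-4*(-86) + 2*(-108)**2)/(-20230 + (898 + 14*39)) + (-25)**3 = (344 + 2*11664)/(-20230 + (898 + 546)) - 15625 = (344 + 23328)/(-20230 + 1444) - 15625 = 23672/(-18786) - 15625 = 23672*(-1/18786) - 15625 = -11836/9393 - 15625 = -146777461/9393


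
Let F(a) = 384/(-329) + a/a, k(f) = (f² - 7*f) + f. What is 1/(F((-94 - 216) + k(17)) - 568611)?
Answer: -329/187073074 ≈ -1.7587e-6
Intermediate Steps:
k(f) = f² - 6*f
F(a) = -55/329 (F(a) = 384*(-1/329) + 1 = -384/329 + 1 = -55/329)
1/(F((-94 - 216) + k(17)) - 568611) = 1/(-55/329 - 568611) = 1/(-187073074/329) = -329/187073074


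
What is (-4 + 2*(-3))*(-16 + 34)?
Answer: -180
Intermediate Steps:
(-4 + 2*(-3))*(-16 + 34) = (-4 - 6)*18 = -10*18 = -180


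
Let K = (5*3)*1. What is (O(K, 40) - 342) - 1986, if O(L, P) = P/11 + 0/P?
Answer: -25568/11 ≈ -2324.4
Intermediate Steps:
K = 15 (K = 15*1 = 15)
O(L, P) = P/11 (O(L, P) = P*(1/11) + 0 = P/11 + 0 = P/11)
(O(K, 40) - 342) - 1986 = ((1/11)*40 - 342) - 1986 = (40/11 - 342) - 1986 = -3722/11 - 1986 = -25568/11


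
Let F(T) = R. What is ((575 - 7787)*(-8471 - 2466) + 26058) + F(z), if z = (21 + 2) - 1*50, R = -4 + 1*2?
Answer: 78903700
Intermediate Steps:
R = -2 (R = -4 + 2 = -2)
z = -27 (z = 23 - 50 = -27)
F(T) = -2
((575 - 7787)*(-8471 - 2466) + 26058) + F(z) = ((575 - 7787)*(-8471 - 2466) + 26058) - 2 = (-7212*(-10937) + 26058) - 2 = (78877644 + 26058) - 2 = 78903702 - 2 = 78903700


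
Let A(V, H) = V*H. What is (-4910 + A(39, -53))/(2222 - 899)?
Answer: -6977/1323 ≈ -5.2736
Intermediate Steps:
A(V, H) = H*V
(-4910 + A(39, -53))/(2222 - 899) = (-4910 - 53*39)/(2222 - 899) = (-4910 - 2067)/1323 = -6977*1/1323 = -6977/1323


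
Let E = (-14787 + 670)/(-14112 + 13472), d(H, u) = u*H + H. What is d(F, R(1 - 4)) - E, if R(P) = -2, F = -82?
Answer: 38363/640 ≈ 59.942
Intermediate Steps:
d(H, u) = H + H*u (d(H, u) = H*u + H = H + H*u)
E = 14117/640 (E = -14117/(-640) = -14117*(-1/640) = 14117/640 ≈ 22.058)
d(F, R(1 - 4)) - E = -82*(1 - 2) - 1*14117/640 = -82*(-1) - 14117/640 = 82 - 14117/640 = 38363/640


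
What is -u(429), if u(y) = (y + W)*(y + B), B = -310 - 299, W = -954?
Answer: -94500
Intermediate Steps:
B = -609
u(y) = (-954 + y)*(-609 + y) (u(y) = (y - 954)*(y - 609) = (-954 + y)*(-609 + y))
-u(429) = -(580986 + 429**2 - 1563*429) = -(580986 + 184041 - 670527) = -1*94500 = -94500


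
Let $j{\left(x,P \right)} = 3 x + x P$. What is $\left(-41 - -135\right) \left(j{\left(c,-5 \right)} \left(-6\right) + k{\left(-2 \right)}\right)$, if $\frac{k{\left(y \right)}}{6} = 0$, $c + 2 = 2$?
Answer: $0$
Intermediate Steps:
$c = 0$ ($c = -2 + 2 = 0$)
$k{\left(y \right)} = 0$ ($k{\left(y \right)} = 6 \cdot 0 = 0$)
$j{\left(x,P \right)} = 3 x + P x$
$\left(-41 - -135\right) \left(j{\left(c,-5 \right)} \left(-6\right) + k{\left(-2 \right)}\right) = \left(-41 - -135\right) \left(0 \left(3 - 5\right) \left(-6\right) + 0\right) = \left(-41 + 135\right) \left(0 \left(-2\right) \left(-6\right) + 0\right) = 94 \left(0 \left(-6\right) + 0\right) = 94 \left(0 + 0\right) = 94 \cdot 0 = 0$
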